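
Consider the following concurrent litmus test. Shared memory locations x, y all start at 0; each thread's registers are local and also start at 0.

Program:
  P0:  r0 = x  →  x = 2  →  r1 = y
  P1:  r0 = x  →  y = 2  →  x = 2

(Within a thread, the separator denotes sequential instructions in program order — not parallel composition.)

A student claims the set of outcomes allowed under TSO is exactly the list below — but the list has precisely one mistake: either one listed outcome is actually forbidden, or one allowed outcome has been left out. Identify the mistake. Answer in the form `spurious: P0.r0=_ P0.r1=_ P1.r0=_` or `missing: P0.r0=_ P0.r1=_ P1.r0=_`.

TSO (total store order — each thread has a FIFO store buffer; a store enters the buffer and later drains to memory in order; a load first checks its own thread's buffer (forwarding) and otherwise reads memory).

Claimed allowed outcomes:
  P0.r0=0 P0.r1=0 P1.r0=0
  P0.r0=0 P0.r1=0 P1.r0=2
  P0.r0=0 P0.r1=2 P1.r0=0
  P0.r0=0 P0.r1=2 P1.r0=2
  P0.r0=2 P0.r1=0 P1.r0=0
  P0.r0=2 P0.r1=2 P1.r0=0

outcome vector order: (P0.r0,P0.r1,P1.r0)
[TSO] allowed = {000; 002; 020; 022; 220}
claimed∖TSO = {200}

spurious: P0.r0=2 P0.r1=0 P1.r0=0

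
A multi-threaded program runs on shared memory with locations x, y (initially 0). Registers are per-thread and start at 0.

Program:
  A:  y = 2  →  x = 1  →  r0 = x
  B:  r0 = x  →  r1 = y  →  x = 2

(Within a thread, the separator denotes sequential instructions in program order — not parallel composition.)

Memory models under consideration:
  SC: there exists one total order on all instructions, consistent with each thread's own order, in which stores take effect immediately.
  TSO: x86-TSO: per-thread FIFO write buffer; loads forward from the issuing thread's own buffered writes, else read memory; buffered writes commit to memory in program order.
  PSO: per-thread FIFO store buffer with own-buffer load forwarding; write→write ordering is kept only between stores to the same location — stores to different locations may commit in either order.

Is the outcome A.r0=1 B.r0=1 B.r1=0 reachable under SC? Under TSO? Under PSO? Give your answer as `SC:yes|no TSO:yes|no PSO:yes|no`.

SC:no TSO:no PSO:yes

outcome vector order: (A.r0,B.r0,B.r1)
[SC] allowed = {(1,0,0), (1,0,2), (1,1,2), (2,0,0), (2,0,2), (2,1,2)}
[TSO] allowed = {(1,0,0), (1,0,2), (1,1,2), (2,0,0), (2,0,2), (2,1,2)}
[PSO] allowed = {(1,0,0), (1,0,2), (1,1,0), (1,1,2), (2,0,0), (2,0,2), (2,1,0), (2,1,2)}
target (1,1,0) ∈ {PSO}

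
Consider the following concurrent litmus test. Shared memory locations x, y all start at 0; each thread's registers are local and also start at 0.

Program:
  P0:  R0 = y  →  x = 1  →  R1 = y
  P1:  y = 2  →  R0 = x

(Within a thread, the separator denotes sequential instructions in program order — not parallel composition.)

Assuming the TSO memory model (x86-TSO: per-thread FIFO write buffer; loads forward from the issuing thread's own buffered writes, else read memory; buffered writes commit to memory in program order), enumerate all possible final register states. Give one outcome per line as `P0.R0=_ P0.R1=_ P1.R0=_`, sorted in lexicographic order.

P0.R0=0 P0.R1=0 P1.R0=0
P0.R0=0 P0.R1=0 P1.R0=1
P0.R0=0 P0.R1=2 P1.R0=0
P0.R0=0 P0.R1=2 P1.R0=1
P0.R0=2 P0.R1=2 P1.R0=0
P0.R0=2 P0.R1=2 P1.R0=1

outcome vector order: (P0.R0,P0.R1,P1.R0)
|TSO outcomes| = 6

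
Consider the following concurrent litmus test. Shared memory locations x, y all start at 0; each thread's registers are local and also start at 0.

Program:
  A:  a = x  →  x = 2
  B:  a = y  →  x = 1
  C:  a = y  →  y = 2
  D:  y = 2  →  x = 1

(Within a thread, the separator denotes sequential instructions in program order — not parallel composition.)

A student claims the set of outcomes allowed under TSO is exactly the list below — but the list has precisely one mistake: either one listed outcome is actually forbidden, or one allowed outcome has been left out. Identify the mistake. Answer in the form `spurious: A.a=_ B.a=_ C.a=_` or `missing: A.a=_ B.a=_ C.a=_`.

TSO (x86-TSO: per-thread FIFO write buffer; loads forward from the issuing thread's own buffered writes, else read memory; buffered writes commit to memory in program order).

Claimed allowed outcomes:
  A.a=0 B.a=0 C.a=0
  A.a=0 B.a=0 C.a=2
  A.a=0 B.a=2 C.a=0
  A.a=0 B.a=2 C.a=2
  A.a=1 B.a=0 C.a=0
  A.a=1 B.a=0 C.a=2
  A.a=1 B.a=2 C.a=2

outcome vector order: (A.a,B.a,C.a)
under TSO → (0,0,0); (0,0,2); (0,2,0); (0,2,2); (1,0,0); (1,0,2); (1,2,0); (1,2,2)
TSO∖claimed = {(1,2,0)}

missing: A.a=1 B.a=2 C.a=0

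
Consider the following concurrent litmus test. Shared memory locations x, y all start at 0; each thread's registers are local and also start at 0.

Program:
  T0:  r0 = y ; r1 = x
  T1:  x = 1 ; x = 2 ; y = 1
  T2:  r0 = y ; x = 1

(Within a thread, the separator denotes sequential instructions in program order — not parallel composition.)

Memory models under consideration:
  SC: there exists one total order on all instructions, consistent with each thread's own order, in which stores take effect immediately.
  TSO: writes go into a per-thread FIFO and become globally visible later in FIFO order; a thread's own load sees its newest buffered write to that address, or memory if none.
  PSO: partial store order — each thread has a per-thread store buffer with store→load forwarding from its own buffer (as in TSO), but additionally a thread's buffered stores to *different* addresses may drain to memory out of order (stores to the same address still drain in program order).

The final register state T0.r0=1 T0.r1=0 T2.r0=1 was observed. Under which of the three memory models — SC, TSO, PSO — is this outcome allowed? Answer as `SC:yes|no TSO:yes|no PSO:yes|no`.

SC:no TSO:no PSO:yes

outcome vector order: (T0.r0,T0.r1,T2.r0)
[SC] allowed = {000, 001, 010, 011, 020, 021, 110, 111, 120, 121}
[TSO] allowed = {000, 001, 010, 011, 020, 021, 110, 111, 120, 121}
[PSO] allowed = {000, 001, 010, 011, 020, 021, 100, 101, 110, 111, 120, 121}
target 101 ∈ {PSO}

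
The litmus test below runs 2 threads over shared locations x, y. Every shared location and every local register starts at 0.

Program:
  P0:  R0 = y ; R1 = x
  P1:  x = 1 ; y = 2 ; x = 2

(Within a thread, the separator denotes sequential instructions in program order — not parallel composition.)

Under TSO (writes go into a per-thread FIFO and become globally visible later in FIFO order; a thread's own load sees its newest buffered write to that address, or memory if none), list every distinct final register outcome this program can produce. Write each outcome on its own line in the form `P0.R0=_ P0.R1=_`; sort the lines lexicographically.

outcome vector order: (P0.R0,P0.R1)
|TSO outcomes| = 5

P0.R0=0 P0.R1=0
P0.R0=0 P0.R1=1
P0.R0=0 P0.R1=2
P0.R0=2 P0.R1=1
P0.R0=2 P0.R1=2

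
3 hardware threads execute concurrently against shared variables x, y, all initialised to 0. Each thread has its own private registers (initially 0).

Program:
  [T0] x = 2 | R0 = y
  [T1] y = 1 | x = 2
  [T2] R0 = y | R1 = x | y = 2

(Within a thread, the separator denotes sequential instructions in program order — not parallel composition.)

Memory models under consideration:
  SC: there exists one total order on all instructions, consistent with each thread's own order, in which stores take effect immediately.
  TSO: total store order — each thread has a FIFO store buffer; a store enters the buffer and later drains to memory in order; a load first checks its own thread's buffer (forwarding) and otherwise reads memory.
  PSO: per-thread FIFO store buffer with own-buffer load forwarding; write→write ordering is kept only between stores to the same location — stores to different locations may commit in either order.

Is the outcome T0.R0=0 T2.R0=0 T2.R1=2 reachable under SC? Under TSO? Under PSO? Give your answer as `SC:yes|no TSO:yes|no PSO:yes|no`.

outcome vector order: (T0.R0,T2.R0,T2.R1)
SC: 11 outcomes — {(0,0,0), (0,0,2), (0,1,2), (1,0,0), (1,0,2), (1,1,0), (1,1,2), (2,0,0), (2,0,2), (2,1,0), (2,1,2)}
TSO: 12 outcomes — {(0,0,0), (0,0,2), (0,1,0), (0,1,2), (1,0,0), (1,0,2), (1,1,0), (1,1,2), (2,0,0), (2,0,2), (2,1,0), (2,1,2)}
PSO: 12 outcomes — {(0,0,0), (0,0,2), (0,1,0), (0,1,2), (1,0,0), (1,0,2), (1,1,0), (1,1,2), (2,0,0), (2,0,2), (2,1,0), (2,1,2)}
target (0,0,2) ∈ {SC,TSO,PSO}

SC:yes TSO:yes PSO:yes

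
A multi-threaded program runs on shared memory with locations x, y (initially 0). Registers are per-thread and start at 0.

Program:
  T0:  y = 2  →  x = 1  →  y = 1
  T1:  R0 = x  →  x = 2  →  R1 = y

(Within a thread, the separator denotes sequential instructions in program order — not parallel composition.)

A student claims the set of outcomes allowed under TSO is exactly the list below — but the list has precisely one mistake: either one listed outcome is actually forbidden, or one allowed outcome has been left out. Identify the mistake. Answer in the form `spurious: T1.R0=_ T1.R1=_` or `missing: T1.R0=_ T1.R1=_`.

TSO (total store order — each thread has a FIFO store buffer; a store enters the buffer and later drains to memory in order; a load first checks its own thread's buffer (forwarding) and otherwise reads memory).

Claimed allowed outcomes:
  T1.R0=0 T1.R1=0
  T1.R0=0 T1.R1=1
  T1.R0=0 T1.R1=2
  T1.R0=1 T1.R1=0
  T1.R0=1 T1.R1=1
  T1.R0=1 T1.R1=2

spurious: T1.R0=1 T1.R1=0

outcome vector order: (T1.R0,T1.R1)
under TSO → <0 0>; <0 1>; <0 2>; <1 1>; <1 2>
claimed∖TSO = {<1 0>}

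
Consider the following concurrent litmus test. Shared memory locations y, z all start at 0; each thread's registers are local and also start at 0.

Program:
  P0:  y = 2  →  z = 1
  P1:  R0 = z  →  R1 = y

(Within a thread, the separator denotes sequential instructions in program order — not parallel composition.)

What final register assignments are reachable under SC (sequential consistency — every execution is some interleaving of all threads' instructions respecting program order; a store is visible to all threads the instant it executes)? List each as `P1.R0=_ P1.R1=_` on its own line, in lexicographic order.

outcome vector order: (P1.R0,P1.R1)
|SC outcomes| = 3

P1.R0=0 P1.R1=0
P1.R0=0 P1.R1=2
P1.R0=1 P1.R1=2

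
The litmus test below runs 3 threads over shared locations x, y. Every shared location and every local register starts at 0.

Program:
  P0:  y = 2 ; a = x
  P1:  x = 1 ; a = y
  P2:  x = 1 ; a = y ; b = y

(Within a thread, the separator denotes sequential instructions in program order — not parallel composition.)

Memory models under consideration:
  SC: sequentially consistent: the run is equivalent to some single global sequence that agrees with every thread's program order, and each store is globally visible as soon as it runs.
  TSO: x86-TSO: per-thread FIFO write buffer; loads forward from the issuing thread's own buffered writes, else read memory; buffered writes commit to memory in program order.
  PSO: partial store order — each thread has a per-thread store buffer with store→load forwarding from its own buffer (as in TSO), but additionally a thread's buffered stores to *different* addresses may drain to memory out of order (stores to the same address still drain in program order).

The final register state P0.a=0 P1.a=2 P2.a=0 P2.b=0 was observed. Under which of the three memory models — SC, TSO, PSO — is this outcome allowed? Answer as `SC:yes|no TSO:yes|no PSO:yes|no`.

outcome vector order: (P0.a,P1.a,P2.a,P2.b)
SC (7): (0,2,2,2), (1,0,0,0), (1,0,0,2), (1,0,2,2), (1,2,0,0), (1,2,0,2), (1,2,2,2)
TSO (12): (0,0,0,0), (0,0,0,2), (0,0,2,2), (0,2,0,0), (0,2,0,2), (0,2,2,2), (1,0,0,0), (1,0,0,2), (1,0,2,2), (1,2,0,0), (1,2,0,2), (1,2,2,2)
PSO (12): (0,0,0,0), (0,0,0,2), (0,0,2,2), (0,2,0,0), (0,2,0,2), (0,2,2,2), (1,0,0,0), (1,0,0,2), (1,0,2,2), (1,2,0,0), (1,2,0,2), (1,2,2,2)
target (0,2,0,0) ∈ {TSO,PSO}

SC:no TSO:yes PSO:yes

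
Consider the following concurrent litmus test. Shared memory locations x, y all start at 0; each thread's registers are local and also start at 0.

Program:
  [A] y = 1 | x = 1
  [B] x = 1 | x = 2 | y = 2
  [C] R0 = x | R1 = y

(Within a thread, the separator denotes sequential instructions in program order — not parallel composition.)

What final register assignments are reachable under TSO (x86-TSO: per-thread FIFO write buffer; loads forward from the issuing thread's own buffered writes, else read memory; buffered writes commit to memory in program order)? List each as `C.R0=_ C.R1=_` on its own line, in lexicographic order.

C.R0=0 C.R1=0
C.R0=0 C.R1=1
C.R0=0 C.R1=2
C.R0=1 C.R1=0
C.R0=1 C.R1=1
C.R0=1 C.R1=2
C.R0=2 C.R1=0
C.R0=2 C.R1=1
C.R0=2 C.R1=2

outcome vector order: (C.R0,C.R1)
|TSO outcomes| = 9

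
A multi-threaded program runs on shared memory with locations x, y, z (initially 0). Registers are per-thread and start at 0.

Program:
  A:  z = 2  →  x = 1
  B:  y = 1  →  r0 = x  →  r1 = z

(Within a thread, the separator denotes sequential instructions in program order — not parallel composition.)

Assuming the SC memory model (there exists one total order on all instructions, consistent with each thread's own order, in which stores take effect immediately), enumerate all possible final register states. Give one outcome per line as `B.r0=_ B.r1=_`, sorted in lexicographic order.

B.r0=0 B.r1=0
B.r0=0 B.r1=2
B.r0=1 B.r1=2

outcome vector order: (B.r0,B.r1)
|SC outcomes| = 3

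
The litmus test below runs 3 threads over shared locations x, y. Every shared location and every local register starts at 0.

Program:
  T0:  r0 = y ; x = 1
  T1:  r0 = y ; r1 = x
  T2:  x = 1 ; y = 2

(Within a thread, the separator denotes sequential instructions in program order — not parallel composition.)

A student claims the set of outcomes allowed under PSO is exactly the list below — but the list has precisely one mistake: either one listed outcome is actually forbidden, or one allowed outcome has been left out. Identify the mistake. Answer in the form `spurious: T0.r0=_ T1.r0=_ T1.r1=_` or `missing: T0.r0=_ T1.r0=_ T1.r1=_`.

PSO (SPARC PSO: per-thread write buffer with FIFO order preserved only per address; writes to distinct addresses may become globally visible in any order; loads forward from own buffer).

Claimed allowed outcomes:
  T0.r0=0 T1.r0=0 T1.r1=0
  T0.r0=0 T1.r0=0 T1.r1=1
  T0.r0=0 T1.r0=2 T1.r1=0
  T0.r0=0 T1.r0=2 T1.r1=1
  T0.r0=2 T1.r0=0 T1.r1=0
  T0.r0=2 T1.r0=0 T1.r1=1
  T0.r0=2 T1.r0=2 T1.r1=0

outcome vector order: (T0.r0,T1.r0,T1.r1)
under PSO → 000; 001; 020; 021; 200; 201; 220; 221
PSO∖claimed = {221}

missing: T0.r0=2 T1.r0=2 T1.r1=1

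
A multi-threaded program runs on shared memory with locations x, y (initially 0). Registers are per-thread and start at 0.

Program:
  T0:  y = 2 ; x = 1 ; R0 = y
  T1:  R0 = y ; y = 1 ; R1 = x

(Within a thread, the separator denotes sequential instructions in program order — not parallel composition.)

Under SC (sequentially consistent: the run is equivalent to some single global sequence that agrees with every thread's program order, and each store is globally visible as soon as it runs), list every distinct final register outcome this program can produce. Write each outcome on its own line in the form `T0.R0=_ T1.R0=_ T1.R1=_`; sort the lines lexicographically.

outcome vector order: (T0.R0,T1.R0,T1.R1)
|SC outcomes| = 7

T0.R0=1 T1.R0=0 T1.R1=0
T0.R0=1 T1.R0=0 T1.R1=1
T0.R0=1 T1.R0=2 T1.R1=0
T0.R0=1 T1.R0=2 T1.R1=1
T0.R0=2 T1.R0=0 T1.R1=0
T0.R0=2 T1.R0=0 T1.R1=1
T0.R0=2 T1.R0=2 T1.R1=1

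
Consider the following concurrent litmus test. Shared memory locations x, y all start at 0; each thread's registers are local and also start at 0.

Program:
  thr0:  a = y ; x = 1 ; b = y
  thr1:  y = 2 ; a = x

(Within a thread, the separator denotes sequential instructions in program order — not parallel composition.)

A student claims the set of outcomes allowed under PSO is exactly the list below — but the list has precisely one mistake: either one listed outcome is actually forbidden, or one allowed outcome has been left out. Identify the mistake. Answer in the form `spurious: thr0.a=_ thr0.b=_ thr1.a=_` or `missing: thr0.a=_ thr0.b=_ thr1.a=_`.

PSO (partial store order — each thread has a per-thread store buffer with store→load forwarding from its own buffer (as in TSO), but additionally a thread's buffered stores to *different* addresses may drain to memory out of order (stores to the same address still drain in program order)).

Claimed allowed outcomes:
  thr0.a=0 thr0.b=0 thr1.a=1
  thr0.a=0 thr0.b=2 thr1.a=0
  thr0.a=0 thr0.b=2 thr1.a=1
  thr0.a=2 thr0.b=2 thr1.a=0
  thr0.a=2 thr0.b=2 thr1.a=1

missing: thr0.a=0 thr0.b=0 thr1.a=0

outcome vector order: (thr0.a,thr0.b,thr1.a)
[PSO] allowed = {0/0/0, 0/0/1, 0/2/0, 0/2/1, 2/2/0, 2/2/1}
PSO∖claimed = {0/0/0}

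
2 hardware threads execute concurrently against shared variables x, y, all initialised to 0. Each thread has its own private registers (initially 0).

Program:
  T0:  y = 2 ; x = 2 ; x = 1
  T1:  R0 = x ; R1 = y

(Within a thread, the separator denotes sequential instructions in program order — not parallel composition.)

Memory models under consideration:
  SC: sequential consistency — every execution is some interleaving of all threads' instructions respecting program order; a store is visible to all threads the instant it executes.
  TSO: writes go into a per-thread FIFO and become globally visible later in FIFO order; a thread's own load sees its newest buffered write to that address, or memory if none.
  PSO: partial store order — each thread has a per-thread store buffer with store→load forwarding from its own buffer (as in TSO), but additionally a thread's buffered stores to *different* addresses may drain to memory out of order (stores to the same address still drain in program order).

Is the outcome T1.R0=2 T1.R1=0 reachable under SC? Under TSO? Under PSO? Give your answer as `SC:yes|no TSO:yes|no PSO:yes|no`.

outcome vector order: (T1.R0,T1.R1)
SC: 4 outcomes — {0/0; 0/2; 1/2; 2/2}
TSO: 4 outcomes — {0/0; 0/2; 1/2; 2/2}
PSO: 6 outcomes — {0/0; 0/2; 1/0; 1/2; 2/0; 2/2}
target 2/0 ∈ {PSO}

SC:no TSO:no PSO:yes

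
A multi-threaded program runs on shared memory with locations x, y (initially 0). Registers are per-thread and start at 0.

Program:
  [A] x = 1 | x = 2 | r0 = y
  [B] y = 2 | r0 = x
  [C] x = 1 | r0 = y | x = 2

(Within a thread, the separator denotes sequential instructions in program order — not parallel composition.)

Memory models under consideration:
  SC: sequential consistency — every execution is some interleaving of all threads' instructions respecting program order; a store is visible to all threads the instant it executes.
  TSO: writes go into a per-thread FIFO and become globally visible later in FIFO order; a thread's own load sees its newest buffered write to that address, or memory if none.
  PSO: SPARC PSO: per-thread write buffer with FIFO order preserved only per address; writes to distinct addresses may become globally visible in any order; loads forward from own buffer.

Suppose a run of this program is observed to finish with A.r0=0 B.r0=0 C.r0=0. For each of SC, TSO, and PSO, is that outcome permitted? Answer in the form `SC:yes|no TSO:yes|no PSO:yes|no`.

SC:no TSO:yes PSO:yes

outcome vector order: (A.r0,B.r0,C.r0)
SC: 9 outcomes — {010; 012; 020; 022; 202; 210; 212; 220; 222}
TSO: 12 outcomes — {000; 002; 010; 012; 020; 022; 200; 202; 210; 212; 220; 222}
PSO: 12 outcomes — {000; 002; 010; 012; 020; 022; 200; 202; 210; 212; 220; 222}
target 000 ∈ {TSO,PSO}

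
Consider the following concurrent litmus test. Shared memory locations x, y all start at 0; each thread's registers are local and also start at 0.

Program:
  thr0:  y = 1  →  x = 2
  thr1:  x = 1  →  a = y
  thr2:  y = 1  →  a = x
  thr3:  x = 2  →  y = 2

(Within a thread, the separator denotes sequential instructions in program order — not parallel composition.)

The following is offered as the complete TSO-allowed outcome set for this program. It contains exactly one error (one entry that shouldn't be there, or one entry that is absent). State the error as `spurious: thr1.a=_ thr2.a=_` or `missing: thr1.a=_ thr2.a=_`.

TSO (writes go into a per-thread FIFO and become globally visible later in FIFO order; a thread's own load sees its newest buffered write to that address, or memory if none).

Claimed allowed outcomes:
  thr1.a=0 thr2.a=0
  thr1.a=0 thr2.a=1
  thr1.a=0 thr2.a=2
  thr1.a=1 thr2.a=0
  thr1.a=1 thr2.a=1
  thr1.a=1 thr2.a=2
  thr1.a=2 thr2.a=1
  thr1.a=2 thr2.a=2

outcome vector order: (thr1.a,thr2.a)
[TSO] allowed = {00; 01; 02; 10; 11; 12; 20; 21; 22}
TSO∖claimed = {20}

missing: thr1.a=2 thr2.a=0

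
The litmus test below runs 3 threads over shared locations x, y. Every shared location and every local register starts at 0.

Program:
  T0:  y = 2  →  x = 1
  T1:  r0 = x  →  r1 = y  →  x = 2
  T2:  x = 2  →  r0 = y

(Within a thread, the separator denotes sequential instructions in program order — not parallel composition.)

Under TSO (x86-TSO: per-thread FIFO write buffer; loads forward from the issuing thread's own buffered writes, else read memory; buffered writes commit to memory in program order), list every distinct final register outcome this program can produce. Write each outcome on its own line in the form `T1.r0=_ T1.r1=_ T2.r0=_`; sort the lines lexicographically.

outcome vector order: (T1.r0,T1.r1,T2.r0)
|TSO outcomes| = 10

T1.r0=0 T1.r1=0 T2.r0=0
T1.r0=0 T1.r1=0 T2.r0=2
T1.r0=0 T1.r1=2 T2.r0=0
T1.r0=0 T1.r1=2 T2.r0=2
T1.r0=1 T1.r1=2 T2.r0=0
T1.r0=1 T1.r1=2 T2.r0=2
T1.r0=2 T1.r1=0 T2.r0=0
T1.r0=2 T1.r1=0 T2.r0=2
T1.r0=2 T1.r1=2 T2.r0=0
T1.r0=2 T1.r1=2 T2.r0=2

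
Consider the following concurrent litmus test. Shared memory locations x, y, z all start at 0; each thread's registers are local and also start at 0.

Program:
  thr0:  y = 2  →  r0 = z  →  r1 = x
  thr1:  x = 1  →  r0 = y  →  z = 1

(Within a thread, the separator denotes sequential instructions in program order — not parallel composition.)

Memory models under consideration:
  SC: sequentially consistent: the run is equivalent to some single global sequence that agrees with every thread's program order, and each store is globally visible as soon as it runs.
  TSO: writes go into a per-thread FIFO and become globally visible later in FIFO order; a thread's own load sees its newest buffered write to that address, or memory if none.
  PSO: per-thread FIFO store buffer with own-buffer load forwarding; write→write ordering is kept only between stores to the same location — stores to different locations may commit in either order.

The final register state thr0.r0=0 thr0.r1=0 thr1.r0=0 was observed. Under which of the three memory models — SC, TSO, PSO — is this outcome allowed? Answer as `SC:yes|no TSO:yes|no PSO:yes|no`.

outcome vector order: (thr0.r0,thr0.r1,thr1.r0)
under SC → (0,0,2); (0,1,0); (0,1,2); (1,1,0); (1,1,2)
under TSO → (0,0,0); (0,0,2); (0,1,0); (0,1,2); (1,1,0); (1,1,2)
under PSO → (0,0,0); (0,0,2); (0,1,0); (0,1,2); (1,0,0); (1,0,2); (1,1,0); (1,1,2)
target (0,0,0) ∈ {TSO,PSO}

SC:no TSO:yes PSO:yes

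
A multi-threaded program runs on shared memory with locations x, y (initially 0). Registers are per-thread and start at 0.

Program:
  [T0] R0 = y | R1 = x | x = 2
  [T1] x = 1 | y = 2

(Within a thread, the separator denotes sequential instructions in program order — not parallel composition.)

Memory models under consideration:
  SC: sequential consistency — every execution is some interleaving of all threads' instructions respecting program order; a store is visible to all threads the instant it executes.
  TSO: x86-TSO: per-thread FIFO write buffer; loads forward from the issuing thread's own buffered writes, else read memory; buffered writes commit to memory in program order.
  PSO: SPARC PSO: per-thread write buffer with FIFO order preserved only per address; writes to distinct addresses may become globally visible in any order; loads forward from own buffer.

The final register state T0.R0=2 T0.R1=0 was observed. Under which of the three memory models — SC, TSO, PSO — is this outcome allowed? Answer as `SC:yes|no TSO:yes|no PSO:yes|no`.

outcome vector order: (T0.R0,T0.R1)
SC (3): <0 0>, <0 1>, <2 1>
TSO (3): <0 0>, <0 1>, <2 1>
PSO (4): <0 0>, <0 1>, <2 0>, <2 1>
target <2 0> ∈ {PSO}

SC:no TSO:no PSO:yes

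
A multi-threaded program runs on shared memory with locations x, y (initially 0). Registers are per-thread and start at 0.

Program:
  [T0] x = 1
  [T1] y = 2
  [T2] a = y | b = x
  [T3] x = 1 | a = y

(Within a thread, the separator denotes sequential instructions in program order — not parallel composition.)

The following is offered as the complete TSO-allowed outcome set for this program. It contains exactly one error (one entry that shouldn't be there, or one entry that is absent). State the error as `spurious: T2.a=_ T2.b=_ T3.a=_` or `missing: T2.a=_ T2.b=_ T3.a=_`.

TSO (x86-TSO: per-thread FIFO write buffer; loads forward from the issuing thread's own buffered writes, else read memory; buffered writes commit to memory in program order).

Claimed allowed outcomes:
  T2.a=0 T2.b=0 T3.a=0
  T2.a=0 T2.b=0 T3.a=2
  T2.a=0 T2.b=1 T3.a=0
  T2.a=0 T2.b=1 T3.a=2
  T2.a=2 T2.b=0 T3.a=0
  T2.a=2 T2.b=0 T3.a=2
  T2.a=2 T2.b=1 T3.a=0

outcome vector order: (T2.a,T2.b,T3.a)
under TSO → (0,0,0), (0,0,2), (0,1,0), (0,1,2), (2,0,0), (2,0,2), (2,1,0), (2,1,2)
TSO∖claimed = {(2,1,2)}

missing: T2.a=2 T2.b=1 T3.a=2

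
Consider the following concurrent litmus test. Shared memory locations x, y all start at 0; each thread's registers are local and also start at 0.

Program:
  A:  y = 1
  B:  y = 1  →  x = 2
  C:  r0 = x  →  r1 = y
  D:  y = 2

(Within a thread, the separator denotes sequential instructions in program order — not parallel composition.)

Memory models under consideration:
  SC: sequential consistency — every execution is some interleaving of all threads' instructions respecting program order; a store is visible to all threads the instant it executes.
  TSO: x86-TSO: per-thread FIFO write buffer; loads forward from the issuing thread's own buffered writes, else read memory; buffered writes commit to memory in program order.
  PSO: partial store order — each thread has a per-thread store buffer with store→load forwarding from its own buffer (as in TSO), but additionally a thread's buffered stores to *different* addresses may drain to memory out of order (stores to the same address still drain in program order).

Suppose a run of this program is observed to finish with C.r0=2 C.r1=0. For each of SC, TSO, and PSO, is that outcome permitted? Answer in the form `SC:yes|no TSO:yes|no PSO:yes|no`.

SC:no TSO:no PSO:yes

outcome vector order: (C.r0,C.r1)
under SC → (0,0) (0,1) (0,2) (2,1) (2,2)
under TSO → (0,0) (0,1) (0,2) (2,1) (2,2)
under PSO → (0,0) (0,1) (0,2) (2,0) (2,1) (2,2)
target (2,0) ∈ {PSO}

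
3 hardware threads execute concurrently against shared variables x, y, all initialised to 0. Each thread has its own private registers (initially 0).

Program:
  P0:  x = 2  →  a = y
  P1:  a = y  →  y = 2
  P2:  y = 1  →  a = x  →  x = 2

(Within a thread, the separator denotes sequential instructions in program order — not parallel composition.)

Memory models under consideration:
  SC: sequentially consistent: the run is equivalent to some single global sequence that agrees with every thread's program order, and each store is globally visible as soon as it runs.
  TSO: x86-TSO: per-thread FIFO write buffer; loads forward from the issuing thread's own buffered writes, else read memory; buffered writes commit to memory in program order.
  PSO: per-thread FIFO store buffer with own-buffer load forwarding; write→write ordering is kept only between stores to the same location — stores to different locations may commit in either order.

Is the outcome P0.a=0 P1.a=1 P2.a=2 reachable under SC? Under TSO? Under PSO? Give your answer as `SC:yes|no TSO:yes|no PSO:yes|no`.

SC:yes TSO:yes PSO:yes

outcome vector order: (P0.a,P1.a,P2.a)
[SC] allowed = {<0 0 2>, <0 1 2>, <1 0 0>, <1 0 2>, <1 1 0>, <1 1 2>, <2 0 0>, <2 0 2>, <2 1 0>, <2 1 2>}
[TSO] allowed = {<0 0 0>, <0 0 2>, <0 1 0>, <0 1 2>, <1 0 0>, <1 0 2>, <1 1 0>, <1 1 2>, <2 0 0>, <2 0 2>, <2 1 0>, <2 1 2>}
[PSO] allowed = {<0 0 0>, <0 0 2>, <0 1 0>, <0 1 2>, <1 0 0>, <1 0 2>, <1 1 0>, <1 1 2>, <2 0 0>, <2 0 2>, <2 1 0>, <2 1 2>}
target <0 1 2> ∈ {SC,TSO,PSO}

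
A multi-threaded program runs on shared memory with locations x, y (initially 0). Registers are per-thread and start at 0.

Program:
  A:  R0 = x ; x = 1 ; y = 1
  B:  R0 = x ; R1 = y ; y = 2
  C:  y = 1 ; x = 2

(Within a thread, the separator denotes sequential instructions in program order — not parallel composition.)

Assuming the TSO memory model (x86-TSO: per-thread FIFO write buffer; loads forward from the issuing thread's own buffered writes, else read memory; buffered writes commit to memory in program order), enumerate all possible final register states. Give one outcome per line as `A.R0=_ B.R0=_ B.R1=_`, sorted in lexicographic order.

outcome vector order: (A.R0,B.R0,B.R1)
|TSO outcomes| = 9

A.R0=0 B.R0=0 B.R1=0
A.R0=0 B.R0=0 B.R1=1
A.R0=0 B.R0=1 B.R1=0
A.R0=0 B.R0=1 B.R1=1
A.R0=0 B.R0=2 B.R1=1
A.R0=2 B.R0=0 B.R1=0
A.R0=2 B.R0=0 B.R1=1
A.R0=2 B.R0=1 B.R1=1
A.R0=2 B.R0=2 B.R1=1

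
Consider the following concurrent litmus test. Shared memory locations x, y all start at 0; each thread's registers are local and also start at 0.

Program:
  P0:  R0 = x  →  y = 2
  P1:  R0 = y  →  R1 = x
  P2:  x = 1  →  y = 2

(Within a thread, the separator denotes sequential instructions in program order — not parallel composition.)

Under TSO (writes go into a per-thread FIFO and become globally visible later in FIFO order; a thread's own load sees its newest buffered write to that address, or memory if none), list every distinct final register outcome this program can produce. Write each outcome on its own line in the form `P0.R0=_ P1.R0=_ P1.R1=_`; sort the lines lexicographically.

outcome vector order: (P0.R0,P1.R0,P1.R1)
|TSO outcomes| = 7

P0.R0=0 P1.R0=0 P1.R1=0
P0.R0=0 P1.R0=0 P1.R1=1
P0.R0=0 P1.R0=2 P1.R1=0
P0.R0=0 P1.R0=2 P1.R1=1
P0.R0=1 P1.R0=0 P1.R1=0
P0.R0=1 P1.R0=0 P1.R1=1
P0.R0=1 P1.R0=2 P1.R1=1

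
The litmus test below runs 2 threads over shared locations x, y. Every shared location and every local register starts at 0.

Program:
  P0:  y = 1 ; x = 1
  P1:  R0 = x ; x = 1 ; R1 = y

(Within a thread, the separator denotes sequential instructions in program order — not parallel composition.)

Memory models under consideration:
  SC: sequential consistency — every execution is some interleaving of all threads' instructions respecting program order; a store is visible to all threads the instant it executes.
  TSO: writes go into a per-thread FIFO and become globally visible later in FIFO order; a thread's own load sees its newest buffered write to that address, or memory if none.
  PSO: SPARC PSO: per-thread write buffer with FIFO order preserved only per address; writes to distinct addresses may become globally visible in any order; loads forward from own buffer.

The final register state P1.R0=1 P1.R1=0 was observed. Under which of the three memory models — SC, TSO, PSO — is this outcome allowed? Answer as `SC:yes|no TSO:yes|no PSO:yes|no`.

SC:no TSO:no PSO:yes

outcome vector order: (P1.R0,P1.R1)
[SC] allowed = {0/0 0/1 1/1}
[TSO] allowed = {0/0 0/1 1/1}
[PSO] allowed = {0/0 0/1 1/0 1/1}
target 1/0 ∈ {PSO}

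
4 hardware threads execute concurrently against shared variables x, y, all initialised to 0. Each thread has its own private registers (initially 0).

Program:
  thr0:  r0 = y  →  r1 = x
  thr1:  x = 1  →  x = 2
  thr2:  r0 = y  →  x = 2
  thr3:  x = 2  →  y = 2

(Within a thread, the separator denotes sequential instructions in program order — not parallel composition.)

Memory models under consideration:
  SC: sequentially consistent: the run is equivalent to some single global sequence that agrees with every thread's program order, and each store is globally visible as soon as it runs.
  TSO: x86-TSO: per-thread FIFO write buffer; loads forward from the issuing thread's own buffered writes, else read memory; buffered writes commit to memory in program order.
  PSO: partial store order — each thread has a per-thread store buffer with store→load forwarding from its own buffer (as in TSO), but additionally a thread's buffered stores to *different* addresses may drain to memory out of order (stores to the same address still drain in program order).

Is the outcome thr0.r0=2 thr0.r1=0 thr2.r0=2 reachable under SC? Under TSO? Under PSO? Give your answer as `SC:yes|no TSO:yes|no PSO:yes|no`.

outcome vector order: (thr0.r0,thr0.r1,thr2.r0)
SC: 10 outcomes — {000 002 010 012 020 022 210 212 220 222}
TSO: 10 outcomes — {000 002 010 012 020 022 210 212 220 222}
PSO: 12 outcomes — {000 002 010 012 020 022 200 202 210 212 220 222}
target 202 ∈ {PSO}

SC:no TSO:no PSO:yes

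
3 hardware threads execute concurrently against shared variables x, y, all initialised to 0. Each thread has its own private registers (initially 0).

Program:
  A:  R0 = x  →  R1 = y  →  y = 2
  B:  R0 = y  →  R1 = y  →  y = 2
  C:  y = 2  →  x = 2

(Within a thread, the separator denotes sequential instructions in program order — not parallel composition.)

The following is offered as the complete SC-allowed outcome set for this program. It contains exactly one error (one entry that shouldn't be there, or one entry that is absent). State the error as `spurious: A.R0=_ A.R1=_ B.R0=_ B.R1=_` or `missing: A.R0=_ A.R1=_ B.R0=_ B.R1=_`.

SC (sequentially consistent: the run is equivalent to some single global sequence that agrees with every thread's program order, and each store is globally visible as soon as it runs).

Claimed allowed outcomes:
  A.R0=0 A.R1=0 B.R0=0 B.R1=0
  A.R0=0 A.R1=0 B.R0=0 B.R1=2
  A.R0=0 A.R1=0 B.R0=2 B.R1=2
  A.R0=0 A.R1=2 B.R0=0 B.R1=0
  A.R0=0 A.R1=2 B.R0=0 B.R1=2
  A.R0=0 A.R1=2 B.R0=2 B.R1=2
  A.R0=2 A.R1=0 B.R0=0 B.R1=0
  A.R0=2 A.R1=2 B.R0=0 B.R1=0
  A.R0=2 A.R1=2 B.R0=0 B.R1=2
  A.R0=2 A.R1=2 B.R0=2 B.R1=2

outcome vector order: (A.R0,A.R1,B.R0,B.R1)
SC (9): 0000 0002 0022 0200 0202 0222 2200 2202 2222
claimed∖SC = {2000}

spurious: A.R0=2 A.R1=0 B.R0=0 B.R1=0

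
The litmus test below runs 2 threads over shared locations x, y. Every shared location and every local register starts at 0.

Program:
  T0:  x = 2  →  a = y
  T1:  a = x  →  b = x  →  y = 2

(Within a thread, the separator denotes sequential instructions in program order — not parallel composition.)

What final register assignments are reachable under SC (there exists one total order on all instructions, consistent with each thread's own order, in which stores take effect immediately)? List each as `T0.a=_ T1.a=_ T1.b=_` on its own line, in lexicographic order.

outcome vector order: (T0.a,T1.a,T1.b)
|SC outcomes| = 6

T0.a=0 T1.a=0 T1.b=0
T0.a=0 T1.a=0 T1.b=2
T0.a=0 T1.a=2 T1.b=2
T0.a=2 T1.a=0 T1.b=0
T0.a=2 T1.a=0 T1.b=2
T0.a=2 T1.a=2 T1.b=2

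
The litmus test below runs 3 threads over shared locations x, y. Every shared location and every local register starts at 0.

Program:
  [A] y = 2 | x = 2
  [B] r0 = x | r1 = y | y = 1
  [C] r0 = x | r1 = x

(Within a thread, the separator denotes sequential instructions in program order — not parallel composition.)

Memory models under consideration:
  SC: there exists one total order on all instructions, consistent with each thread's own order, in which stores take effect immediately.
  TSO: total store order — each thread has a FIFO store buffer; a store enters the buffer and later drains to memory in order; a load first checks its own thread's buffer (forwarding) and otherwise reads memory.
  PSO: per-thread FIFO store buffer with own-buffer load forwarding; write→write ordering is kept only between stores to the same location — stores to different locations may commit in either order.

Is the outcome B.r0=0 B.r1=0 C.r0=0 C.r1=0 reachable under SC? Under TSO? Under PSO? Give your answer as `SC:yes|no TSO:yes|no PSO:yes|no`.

SC:yes TSO:yes PSO:yes

outcome vector order: (B.r0,B.r1,C.r0,C.r1)
SC (9): 0000; 0002; 0022; 0200; 0202; 0222; 2200; 2202; 2222
TSO (9): 0000; 0002; 0022; 0200; 0202; 0222; 2200; 2202; 2222
PSO (12): 0000; 0002; 0022; 0200; 0202; 0222; 2000; 2002; 2022; 2200; 2202; 2222
target 0000 ∈ {SC,TSO,PSO}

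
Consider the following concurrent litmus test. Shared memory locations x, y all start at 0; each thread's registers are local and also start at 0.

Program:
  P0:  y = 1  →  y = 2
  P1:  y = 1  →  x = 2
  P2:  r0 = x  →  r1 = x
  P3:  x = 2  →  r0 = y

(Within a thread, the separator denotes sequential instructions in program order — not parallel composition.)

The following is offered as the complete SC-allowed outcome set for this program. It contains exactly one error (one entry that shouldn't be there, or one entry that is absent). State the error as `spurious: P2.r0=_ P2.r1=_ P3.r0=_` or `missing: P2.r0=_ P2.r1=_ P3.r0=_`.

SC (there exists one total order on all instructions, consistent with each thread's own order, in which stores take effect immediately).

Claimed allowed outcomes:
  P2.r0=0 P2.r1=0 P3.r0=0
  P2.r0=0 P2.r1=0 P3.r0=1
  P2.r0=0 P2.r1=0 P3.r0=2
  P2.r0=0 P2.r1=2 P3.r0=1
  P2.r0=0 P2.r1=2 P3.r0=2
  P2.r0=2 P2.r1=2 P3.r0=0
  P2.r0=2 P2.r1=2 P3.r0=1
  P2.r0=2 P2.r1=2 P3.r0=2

missing: P2.r0=0 P2.r1=2 P3.r0=0

outcome vector order: (P2.r0,P2.r1,P3.r0)
[SC] allowed = {000; 001; 002; 020; 021; 022; 220; 221; 222}
SC∖claimed = {020}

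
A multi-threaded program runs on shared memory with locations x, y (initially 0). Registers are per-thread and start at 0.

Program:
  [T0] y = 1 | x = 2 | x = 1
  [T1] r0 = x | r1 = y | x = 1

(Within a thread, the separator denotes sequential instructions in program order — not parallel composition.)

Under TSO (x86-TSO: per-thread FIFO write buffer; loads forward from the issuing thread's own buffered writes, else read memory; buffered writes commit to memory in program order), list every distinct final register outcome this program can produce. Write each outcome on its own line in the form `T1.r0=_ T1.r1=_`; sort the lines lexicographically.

outcome vector order: (T1.r0,T1.r1)
|TSO outcomes| = 4

T1.r0=0 T1.r1=0
T1.r0=0 T1.r1=1
T1.r0=1 T1.r1=1
T1.r0=2 T1.r1=1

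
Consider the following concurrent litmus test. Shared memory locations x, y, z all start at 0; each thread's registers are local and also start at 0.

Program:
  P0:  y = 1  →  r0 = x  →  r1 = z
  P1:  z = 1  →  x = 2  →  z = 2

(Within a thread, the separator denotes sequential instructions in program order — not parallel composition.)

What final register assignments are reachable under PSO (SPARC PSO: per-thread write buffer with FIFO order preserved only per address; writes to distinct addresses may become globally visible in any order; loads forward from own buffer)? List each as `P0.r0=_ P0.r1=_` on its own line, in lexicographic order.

P0.r0=0 P0.r1=0
P0.r0=0 P0.r1=1
P0.r0=0 P0.r1=2
P0.r0=2 P0.r1=0
P0.r0=2 P0.r1=1
P0.r0=2 P0.r1=2

outcome vector order: (P0.r0,P0.r1)
|PSO outcomes| = 6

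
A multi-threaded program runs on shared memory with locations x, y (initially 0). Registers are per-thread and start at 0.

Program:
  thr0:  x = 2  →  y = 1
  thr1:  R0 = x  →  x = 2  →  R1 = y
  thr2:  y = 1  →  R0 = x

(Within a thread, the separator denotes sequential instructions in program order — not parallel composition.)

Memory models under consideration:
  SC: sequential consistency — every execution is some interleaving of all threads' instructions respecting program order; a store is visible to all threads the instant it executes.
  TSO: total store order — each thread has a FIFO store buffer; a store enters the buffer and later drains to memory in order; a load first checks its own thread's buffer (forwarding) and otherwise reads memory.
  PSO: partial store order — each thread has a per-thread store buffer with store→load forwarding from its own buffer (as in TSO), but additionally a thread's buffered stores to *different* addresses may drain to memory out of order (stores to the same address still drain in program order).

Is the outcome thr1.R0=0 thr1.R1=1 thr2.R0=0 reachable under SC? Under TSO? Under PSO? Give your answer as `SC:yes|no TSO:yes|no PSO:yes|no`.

outcome vector order: (thr1.R0,thr1.R1,thr2.R0)
[SC] allowed = {0/0/2; 0/1/0; 0/1/2; 2/0/2; 2/1/0; 2/1/2}
[TSO] allowed = {0/0/0; 0/0/2; 0/1/0; 0/1/2; 2/0/0; 2/0/2; 2/1/0; 2/1/2}
[PSO] allowed = {0/0/0; 0/0/2; 0/1/0; 0/1/2; 2/0/0; 2/0/2; 2/1/0; 2/1/2}
target 0/1/0 ∈ {SC,TSO,PSO}

SC:yes TSO:yes PSO:yes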